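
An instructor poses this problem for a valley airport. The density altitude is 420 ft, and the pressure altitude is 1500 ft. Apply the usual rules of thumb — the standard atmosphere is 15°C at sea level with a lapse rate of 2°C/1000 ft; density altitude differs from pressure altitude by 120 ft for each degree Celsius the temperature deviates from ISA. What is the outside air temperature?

3°C

Density altitude − pressure altitude = 420 − 1500 = -1080 ft.
At 120 ft/°C that is an ISA deviation of -1080/120 = -9°C.
ISA temperature at 1500 ft = 15 − 2 × (1500/1000) = 12°C.
OAT = ISA + deviation = 12 + (-9) = 3°C.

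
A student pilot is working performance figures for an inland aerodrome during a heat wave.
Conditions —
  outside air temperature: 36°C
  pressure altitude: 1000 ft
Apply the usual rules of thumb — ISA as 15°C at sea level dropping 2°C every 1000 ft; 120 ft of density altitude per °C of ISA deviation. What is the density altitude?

3760 ft

ISA temperature at 1000 ft = 15 − 2 × (1000/1000) = 13°C.
ISA deviation = 36 − 13 = +23°C.
Density altitude = 1000 + 120 × (23) = 1000 + (+2760) = 3760 ft.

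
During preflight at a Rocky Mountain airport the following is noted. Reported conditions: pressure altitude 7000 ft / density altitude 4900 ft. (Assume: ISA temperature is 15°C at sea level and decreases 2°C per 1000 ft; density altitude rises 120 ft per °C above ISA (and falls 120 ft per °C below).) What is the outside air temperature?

-16.5°C

Density altitude − pressure altitude = 4900 − 7000 = -2100 ft.
At 120 ft/°C that is an ISA deviation of -2100/120 = -17.5°C.
ISA temperature at 7000 ft = 15 − 2 × (7000/1000) = 1°C.
OAT = ISA + deviation = 1 + (-17.5) = -16.5°C.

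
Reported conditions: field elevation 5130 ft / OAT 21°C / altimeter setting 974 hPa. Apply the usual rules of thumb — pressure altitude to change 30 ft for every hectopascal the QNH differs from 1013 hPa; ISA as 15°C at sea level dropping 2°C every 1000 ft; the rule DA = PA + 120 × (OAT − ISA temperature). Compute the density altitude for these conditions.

8532 ft

Pressure altitude = 5130 + (1013 − 974) × 30 = 5130 + (+1170) = 6300 ft.
ISA temperature at 6300 ft = 15 − 2 × (6300/1000) = 2.4°C.
ISA deviation = 21 − 2.4 = +18.6°C.
Density altitude = 6300 + 120 × (18.6) = 8532 ft.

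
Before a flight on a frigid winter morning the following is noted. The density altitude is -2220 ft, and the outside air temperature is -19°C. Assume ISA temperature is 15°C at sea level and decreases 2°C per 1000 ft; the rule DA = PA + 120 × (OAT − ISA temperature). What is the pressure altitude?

DA = PA + 120 × (OAT − (15 − 2·PA/1000)) = PA + 120·OAT − 1800 + 0.24·PA = 1.24·PA + 120·OAT − 1800.
So 1.24·PA = -2220 − 120 × (-19) + 1800 = 1860.
PA = 1860 / 1.24 = 1500 ft.

1500 ft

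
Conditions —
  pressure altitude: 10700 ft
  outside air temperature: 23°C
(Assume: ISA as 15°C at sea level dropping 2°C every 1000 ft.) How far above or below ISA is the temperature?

ISA+29.4°C

ISA temperature at 10700 ft = 15 − 2 × (10700/1000) = -6.4°C.
Deviation = OAT − ISA = 23 − (-6.4) = +29.4°C.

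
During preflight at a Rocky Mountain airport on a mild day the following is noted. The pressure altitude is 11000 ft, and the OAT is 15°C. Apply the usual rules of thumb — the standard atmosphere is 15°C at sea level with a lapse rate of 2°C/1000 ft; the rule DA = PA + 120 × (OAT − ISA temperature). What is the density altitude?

ISA temperature at 11000 ft = 15 − 2 × (11000/1000) = -7°C.
ISA deviation = 15 − (-7) = +22°C.
Density altitude = 11000 + 120 × (22) = 11000 + (+2640) = 13640 ft.

13640 ft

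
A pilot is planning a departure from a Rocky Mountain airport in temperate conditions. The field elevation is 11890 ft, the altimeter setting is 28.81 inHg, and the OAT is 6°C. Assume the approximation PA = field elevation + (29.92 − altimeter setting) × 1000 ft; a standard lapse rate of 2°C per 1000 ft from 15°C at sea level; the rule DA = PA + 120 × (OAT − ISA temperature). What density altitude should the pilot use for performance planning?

15040 ft

Pressure altitude = 11890 + (29.92 − 28.81) × 1000 = 11890 + (+1110) = 13000 ft.
ISA temperature at 13000 ft = 15 − 2 × (13000/1000) = -11°C.
ISA deviation = 6 − (-11) = +17°C.
Density altitude = 13000 + 120 × (17) = 15040 ft.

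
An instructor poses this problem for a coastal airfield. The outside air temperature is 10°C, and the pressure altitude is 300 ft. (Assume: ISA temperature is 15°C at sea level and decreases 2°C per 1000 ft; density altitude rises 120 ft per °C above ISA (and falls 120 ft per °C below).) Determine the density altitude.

-228 ft

ISA temperature at 300 ft = 15 − 2 × (300/1000) = 14.4°C.
ISA deviation = 10 − 14.4 = -4.4°C.
Density altitude = 300 + 120 × (-4.4) = 300 + (-528) = -228 ft.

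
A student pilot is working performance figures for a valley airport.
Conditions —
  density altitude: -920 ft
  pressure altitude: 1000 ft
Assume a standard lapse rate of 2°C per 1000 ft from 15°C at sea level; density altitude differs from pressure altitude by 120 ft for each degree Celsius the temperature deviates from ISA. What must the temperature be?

-3°C

Density altitude − pressure altitude = -920 − 1000 = -1920 ft.
At 120 ft/°C that is an ISA deviation of -1920/120 = -16°C.
ISA temperature at 1000 ft = 15 − 2 × (1000/1000) = 13°C.
OAT = ISA + deviation = 13 + (-16) = -3°C.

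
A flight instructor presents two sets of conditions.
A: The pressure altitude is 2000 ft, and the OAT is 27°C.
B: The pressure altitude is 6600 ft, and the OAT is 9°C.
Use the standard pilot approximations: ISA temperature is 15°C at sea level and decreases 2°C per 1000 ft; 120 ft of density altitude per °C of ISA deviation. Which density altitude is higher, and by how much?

B by 3544 ft

A: ISA temp = 11°C, deviation +16°C, DA = 2000 + 120 × 16 = 3920 ft.
B: ISA temp = 1.8°C, deviation +7.2°C, DA = 6600 + 120 × 7.2 = 7464 ft.
B is higher by 7464 − 3920 = 3544 ft.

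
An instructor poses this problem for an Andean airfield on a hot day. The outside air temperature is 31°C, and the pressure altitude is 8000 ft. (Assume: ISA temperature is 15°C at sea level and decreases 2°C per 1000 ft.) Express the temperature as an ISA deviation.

ISA temperature at 8000 ft = 15 − 2 × (8000/1000) = -1°C.
Deviation = OAT − ISA = 31 − (-1) = +32°C.

ISA+32°C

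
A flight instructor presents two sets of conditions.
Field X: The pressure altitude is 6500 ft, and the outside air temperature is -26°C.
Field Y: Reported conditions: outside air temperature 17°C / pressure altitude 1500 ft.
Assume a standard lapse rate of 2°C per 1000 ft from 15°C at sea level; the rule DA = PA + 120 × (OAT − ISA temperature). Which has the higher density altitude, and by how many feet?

Field X by 1040 ft

Field X: ISA temp = 2°C, deviation -28°C, DA = 6500 + 120 × (-28) = 3140 ft.
Field Y: ISA temp = 12°C, deviation +5°C, DA = 1500 + 120 × 5 = 2100 ft.
Field X is higher by 3140 − 2100 = 1040 ft.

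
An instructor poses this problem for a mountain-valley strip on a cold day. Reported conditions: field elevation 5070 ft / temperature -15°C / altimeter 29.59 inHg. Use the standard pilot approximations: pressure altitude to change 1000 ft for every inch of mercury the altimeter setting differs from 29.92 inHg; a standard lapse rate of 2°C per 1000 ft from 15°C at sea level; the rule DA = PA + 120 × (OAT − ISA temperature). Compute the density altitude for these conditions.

3096 ft

Pressure altitude = 5070 + (29.92 − 29.59) × 1000 = 5070 + (+330) = 5400 ft.
ISA temperature at 5400 ft = 15 − 2 × (5400/1000) = 4.2°C.
ISA deviation = -15 − 4.2 = -19.2°C.
Density altitude = 5400 + 120 × (-19.2) = 3096 ft.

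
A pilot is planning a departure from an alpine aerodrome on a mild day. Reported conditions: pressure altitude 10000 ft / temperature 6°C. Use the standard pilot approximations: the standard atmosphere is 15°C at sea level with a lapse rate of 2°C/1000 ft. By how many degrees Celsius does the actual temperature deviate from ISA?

ISA+11°C

ISA temperature at 10000 ft = 15 − 2 × (10000/1000) = -5°C.
Deviation = OAT − ISA = 6 − (-5) = +11°C.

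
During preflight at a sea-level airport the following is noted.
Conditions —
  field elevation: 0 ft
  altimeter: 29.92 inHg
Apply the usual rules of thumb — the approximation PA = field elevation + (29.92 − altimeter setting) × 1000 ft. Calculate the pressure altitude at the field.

0 ft

Pressure correction = (29.92 − 29.92) × 1000 = 0 ft.
Pressure altitude = 0 + (0) = 0 ft.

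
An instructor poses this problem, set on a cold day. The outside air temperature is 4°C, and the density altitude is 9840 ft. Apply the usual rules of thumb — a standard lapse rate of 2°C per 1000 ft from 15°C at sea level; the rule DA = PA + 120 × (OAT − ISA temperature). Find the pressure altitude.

9000 ft

DA = PA + 120 × (OAT − (15 − 2·PA/1000)) = PA + 120·OAT − 1800 + 0.24·PA = 1.24·PA + 120·OAT − 1800.
So 1.24·PA = 9840 − 120 × 4 + 1800 = 11160.
PA = 11160 / 1.24 = 9000 ft.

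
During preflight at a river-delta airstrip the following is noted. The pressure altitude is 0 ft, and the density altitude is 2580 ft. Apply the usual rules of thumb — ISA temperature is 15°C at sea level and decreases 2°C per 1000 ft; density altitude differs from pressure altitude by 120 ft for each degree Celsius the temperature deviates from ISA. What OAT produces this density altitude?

36.5°C

Density altitude − pressure altitude = 2580 − 0 = +2580 ft.
At 120 ft/°C that is an ISA deviation of 2580/120 = +21.5°C.
ISA temperature at 0 ft = 15 − 2 × (0/1000) = 15°C.
OAT = ISA + deviation = 15 + (+21.5) = 36.5°C.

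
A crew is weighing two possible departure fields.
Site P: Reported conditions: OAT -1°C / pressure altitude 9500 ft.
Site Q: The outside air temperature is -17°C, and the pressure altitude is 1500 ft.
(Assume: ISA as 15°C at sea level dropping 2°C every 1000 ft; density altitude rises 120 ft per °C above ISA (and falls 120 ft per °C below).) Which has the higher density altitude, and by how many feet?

Site P by 11840 ft

Site P: ISA temp = -4°C, deviation +3°C, DA = 9500 + 120 × 3 = 9860 ft.
Site Q: ISA temp = 12°C, deviation -29°C, DA = 1500 + 120 × (-29) = -1980 ft.
Site P is higher by 9860 − (-1980) = 11840 ft.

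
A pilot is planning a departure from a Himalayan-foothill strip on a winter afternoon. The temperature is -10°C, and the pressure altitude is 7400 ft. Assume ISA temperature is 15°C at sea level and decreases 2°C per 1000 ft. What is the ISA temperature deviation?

ISA-10.2°C

ISA temperature at 7400 ft = 15 − 2 × (7400/1000) = 0.2°C.
Deviation = OAT − ISA = -10 − 0.2 = -10.2°C.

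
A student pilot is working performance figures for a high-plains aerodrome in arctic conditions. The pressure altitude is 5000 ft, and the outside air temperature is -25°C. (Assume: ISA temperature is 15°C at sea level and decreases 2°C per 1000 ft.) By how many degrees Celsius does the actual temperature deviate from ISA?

ISA temperature at 5000 ft = 15 − 2 × (5000/1000) = 5°C.
Deviation = OAT − ISA = -25 − 5 = -30°C.

ISA-30°C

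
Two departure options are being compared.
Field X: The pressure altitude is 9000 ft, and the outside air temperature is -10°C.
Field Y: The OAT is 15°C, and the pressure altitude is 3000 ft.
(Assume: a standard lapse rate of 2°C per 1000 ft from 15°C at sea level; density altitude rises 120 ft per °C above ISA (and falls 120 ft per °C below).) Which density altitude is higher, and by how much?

Field X by 4440 ft

Field X: ISA temp = -3°C, deviation -7°C, DA = 9000 + 120 × (-7) = 8160 ft.
Field Y: ISA temp = 9°C, deviation +6°C, DA = 3000 + 120 × 6 = 3720 ft.
Field X is higher by 8160 − 3720 = 4440 ft.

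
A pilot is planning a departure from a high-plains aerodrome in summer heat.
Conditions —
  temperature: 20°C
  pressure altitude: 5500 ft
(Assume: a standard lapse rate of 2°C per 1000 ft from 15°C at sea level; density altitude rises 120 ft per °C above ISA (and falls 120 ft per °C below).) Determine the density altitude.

7420 ft

ISA temperature at 5500 ft = 15 − 2 × (5500/1000) = 4°C.
ISA deviation = 20 − 4 = +16°C.
Density altitude = 5500 + 120 × (16) = 5500 + (+1920) = 7420 ft.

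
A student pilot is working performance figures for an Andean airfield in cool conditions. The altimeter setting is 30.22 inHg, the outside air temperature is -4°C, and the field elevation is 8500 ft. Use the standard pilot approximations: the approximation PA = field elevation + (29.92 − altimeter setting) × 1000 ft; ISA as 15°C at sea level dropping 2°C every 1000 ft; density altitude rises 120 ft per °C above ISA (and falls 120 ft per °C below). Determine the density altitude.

Pressure altitude = 8500 + (29.92 − 30.22) × 1000 = 8500 + (-300) = 8200 ft.
ISA temperature at 8200 ft = 15 − 2 × (8200/1000) = -1.4°C.
ISA deviation = -4 − (-1.4) = -2.6°C.
Density altitude = 8200 + 120 × (-2.6) = 7888 ft.

7888 ft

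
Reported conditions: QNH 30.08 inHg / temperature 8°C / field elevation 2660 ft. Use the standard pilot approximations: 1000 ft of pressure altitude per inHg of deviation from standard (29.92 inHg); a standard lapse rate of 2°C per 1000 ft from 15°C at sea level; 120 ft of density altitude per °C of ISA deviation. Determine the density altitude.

2260 ft

Pressure altitude = 2660 + (29.92 − 30.08) × 1000 = 2660 + (-160) = 2500 ft.
ISA temperature at 2500 ft = 15 − 2 × (2500/1000) = 10°C.
ISA deviation = 8 − 10 = -2°C.
Density altitude = 2500 + 120 × (-2) = 2260 ft.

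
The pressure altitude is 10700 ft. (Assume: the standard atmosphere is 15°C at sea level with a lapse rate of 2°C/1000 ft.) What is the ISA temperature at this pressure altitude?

-6.4°C

ISA temperature = 15 − 2 × (10700/1000) = 15 − 21.4 = -6.4°C.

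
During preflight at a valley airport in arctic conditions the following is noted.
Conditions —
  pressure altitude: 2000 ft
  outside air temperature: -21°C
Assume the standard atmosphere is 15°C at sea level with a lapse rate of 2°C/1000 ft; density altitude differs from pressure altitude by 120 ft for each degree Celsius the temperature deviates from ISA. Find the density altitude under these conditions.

ISA temperature at 2000 ft = 15 − 2 × (2000/1000) = 11°C.
ISA deviation = -21 − 11 = -32°C.
Density altitude = 2000 + 120 × (-32) = 2000 + (-3840) = -1840 ft.

-1840 ft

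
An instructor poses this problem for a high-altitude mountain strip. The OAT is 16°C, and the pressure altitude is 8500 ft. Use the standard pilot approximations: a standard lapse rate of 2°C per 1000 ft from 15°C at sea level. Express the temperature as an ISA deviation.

ISA+18°C

ISA temperature at 8500 ft = 15 − 2 × (8500/1000) = -2°C.
Deviation = OAT − ISA = 16 − (-2) = +18°C.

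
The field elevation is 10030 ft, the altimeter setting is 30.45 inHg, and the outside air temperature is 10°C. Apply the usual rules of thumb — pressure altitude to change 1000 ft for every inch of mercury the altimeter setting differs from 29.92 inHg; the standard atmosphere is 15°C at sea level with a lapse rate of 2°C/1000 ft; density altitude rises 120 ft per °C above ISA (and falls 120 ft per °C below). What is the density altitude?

Pressure altitude = 10030 + (29.92 − 30.45) × 1000 = 10030 + (-530) = 9500 ft.
ISA temperature at 9500 ft = 15 − 2 × (9500/1000) = -4°C.
ISA deviation = 10 − (-4) = +14°C.
Density altitude = 9500 + 120 × (14) = 11180 ft.

11180 ft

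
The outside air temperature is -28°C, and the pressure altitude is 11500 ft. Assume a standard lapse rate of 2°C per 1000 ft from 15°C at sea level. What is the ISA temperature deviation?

ISA-20°C

ISA temperature at 11500 ft = 15 − 2 × (11500/1000) = -8°C.
Deviation = OAT − ISA = -28 − (-8) = -20°C.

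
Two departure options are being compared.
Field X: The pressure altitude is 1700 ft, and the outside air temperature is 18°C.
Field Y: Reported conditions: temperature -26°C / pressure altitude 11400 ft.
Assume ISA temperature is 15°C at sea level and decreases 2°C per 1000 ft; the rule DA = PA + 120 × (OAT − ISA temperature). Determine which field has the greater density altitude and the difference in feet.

Field Y by 6748 ft

Field X: ISA temp = 11.6°C, deviation +6.4°C, DA = 1700 + 120 × 6.4 = 2468 ft.
Field Y: ISA temp = -7.8°C, deviation -18.2°C, DA = 11400 + 120 × (-18.2) = 9216 ft.
Field Y is higher by 9216 − 2468 = 6748 ft.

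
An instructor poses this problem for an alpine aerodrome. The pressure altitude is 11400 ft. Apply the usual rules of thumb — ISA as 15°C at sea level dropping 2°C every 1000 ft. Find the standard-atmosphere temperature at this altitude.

ISA temperature = 15 − 2 × (11400/1000) = 15 − 22.8 = -7.8°C.

-7.8°C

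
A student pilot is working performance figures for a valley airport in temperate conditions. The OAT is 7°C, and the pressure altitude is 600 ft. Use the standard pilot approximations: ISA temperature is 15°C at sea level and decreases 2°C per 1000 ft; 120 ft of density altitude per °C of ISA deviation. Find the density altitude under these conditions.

-216 ft

ISA temperature at 600 ft = 15 − 2 × (600/1000) = 13.8°C.
ISA deviation = 7 − 13.8 = -6.8°C.
Density altitude = 600 + 120 × (-6.8) = 600 + (-816) = -216 ft.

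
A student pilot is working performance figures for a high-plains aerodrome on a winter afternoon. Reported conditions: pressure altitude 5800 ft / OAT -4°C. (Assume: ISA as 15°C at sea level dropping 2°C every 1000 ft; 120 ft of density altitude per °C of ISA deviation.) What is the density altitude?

ISA temperature at 5800 ft = 15 − 2 × (5800/1000) = 3.4°C.
ISA deviation = -4 − 3.4 = -7.4°C.
Density altitude = 5800 + 120 × (-7.4) = 5800 + (-888) = 4912 ft.

4912 ft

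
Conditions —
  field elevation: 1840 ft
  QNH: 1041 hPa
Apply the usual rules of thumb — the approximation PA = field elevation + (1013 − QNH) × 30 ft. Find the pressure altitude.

Pressure correction = (1013 − 1041) × 30 = -840 ft.
Pressure altitude = 1840 + (-840) = 1000 ft.

1000 ft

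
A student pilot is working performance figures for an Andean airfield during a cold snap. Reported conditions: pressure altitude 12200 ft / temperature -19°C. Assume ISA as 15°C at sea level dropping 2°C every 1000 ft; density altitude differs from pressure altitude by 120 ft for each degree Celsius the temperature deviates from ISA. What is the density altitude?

11048 ft

ISA temperature at 12200 ft = 15 − 2 × (12200/1000) = -9.4°C.
ISA deviation = -19 − (-9.4) = -9.6°C.
Density altitude = 12200 + 120 × (-9.6) = 12200 + (-1152) = 11048 ft.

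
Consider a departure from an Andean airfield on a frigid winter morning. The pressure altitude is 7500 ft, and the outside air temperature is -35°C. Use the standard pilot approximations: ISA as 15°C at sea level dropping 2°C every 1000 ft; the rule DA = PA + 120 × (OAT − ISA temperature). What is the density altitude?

ISA temperature at 7500 ft = 15 − 2 × (7500/1000) = 0°C.
ISA deviation = -35 − 0 = -35°C.
Density altitude = 7500 + 120 × (-35) = 7500 + (-4200) = 3300 ft.

3300 ft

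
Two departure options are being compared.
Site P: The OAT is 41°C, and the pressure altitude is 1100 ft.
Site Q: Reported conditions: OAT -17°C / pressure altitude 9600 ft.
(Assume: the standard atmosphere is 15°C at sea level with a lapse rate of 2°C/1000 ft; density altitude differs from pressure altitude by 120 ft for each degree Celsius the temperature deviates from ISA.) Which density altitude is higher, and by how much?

Site Q by 3580 ft

Site P: ISA temp = 12.8°C, deviation +28.2°C, DA = 1100 + 120 × 28.2 = 4484 ft.
Site Q: ISA temp = -4.2°C, deviation -12.8°C, DA = 9600 + 120 × (-12.8) = 8064 ft.
Site Q is higher by 8064 − 4484 = 3580 ft.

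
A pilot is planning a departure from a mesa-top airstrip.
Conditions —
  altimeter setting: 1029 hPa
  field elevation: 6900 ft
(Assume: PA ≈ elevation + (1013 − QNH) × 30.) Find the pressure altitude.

Pressure correction = (1013 − 1029) × 30 = -480 ft.
Pressure altitude = 6900 + (-480) = 6420 ft.

6420 ft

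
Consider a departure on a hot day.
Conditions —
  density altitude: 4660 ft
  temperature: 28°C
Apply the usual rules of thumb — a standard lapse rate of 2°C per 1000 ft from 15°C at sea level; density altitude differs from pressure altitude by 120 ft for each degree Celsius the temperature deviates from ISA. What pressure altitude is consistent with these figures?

DA = PA + 120 × (OAT − (15 − 2·PA/1000)) = PA + 120·OAT − 1800 + 0.24·PA = 1.24·PA + 120·OAT − 1800.
So 1.24·PA = 4660 − 120 × 28 + 1800 = 3100.
PA = 3100 / 1.24 = 2500 ft.

2500 ft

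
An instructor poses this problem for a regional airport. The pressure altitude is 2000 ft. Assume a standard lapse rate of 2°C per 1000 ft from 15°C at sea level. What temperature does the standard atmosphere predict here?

ISA temperature = 15 − 2 × (2000/1000) = 15 − 4 = 11°C.

11°C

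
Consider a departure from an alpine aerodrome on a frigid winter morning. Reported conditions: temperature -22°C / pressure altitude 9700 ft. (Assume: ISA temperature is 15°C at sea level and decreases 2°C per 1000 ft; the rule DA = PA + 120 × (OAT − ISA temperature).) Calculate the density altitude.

ISA temperature at 9700 ft = 15 − 2 × (9700/1000) = -4.4°C.
ISA deviation = -22 − (-4.4) = -17.6°C.
Density altitude = 9700 + 120 × (-17.6) = 9700 + (-2112) = 7588 ft.

7588 ft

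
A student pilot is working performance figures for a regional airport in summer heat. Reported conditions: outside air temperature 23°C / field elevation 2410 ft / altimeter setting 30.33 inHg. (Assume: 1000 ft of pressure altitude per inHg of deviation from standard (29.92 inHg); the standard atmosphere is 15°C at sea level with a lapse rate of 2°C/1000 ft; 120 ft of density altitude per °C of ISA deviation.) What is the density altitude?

Pressure altitude = 2410 + (29.92 − 30.33) × 1000 = 2410 + (-410) = 2000 ft.
ISA temperature at 2000 ft = 15 − 2 × (2000/1000) = 11°C.
ISA deviation = 23 − 11 = +12°C.
Density altitude = 2000 + 120 × (12) = 3440 ft.

3440 ft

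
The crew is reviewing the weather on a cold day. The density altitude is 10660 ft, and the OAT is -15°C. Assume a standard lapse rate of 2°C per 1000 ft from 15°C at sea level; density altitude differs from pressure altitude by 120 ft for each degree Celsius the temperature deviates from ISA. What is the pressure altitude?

DA = PA + 120 × (OAT − (15 − 2·PA/1000)) = PA + 120·OAT − 1800 + 0.24·PA = 1.24·PA + 120·OAT − 1800.
So 1.24·PA = 10660 − 120 × (-15) + 1800 = 14260.
PA = 14260 / 1.24 = 11500 ft.

11500 ft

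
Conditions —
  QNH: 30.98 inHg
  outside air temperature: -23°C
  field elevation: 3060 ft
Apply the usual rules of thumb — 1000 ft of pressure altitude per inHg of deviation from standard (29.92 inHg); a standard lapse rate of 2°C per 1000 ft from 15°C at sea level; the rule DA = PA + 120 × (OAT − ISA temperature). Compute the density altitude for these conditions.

Pressure altitude = 3060 + (29.92 − 30.98) × 1000 = 3060 + (-1060) = 2000 ft.
ISA temperature at 2000 ft = 15 − 2 × (2000/1000) = 11°C.
ISA deviation = -23 − 11 = -34°C.
Density altitude = 2000 + 120 × (-34) = -2080 ft.

-2080 ft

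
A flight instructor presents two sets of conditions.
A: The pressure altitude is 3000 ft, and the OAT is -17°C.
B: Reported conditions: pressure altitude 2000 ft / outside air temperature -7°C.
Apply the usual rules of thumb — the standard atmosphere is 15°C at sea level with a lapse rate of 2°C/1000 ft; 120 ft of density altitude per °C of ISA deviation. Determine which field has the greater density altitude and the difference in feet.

A by 40 ft

A: ISA temp = 9°C, deviation -26°C, DA = 3000 + 120 × (-26) = -120 ft.
B: ISA temp = 11°C, deviation -18°C, DA = 2000 + 120 × (-18) = -160 ft.
A is higher by -120 − (-160) = 40 ft.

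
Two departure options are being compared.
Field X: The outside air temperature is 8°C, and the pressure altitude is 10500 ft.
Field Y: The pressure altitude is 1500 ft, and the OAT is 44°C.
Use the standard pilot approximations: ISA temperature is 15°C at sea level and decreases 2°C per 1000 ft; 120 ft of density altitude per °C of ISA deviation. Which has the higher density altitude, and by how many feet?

Field X: ISA temp = -6°C, deviation +14°C, DA = 10500 + 120 × 14 = 12180 ft.
Field Y: ISA temp = 12°C, deviation +32°C, DA = 1500 + 120 × 32 = 5340 ft.
Field X is higher by 12180 − 5340 = 6840 ft.

Field X by 6840 ft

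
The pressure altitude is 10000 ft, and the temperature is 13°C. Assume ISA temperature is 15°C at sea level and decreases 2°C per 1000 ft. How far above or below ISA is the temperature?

ISA+18°C

ISA temperature at 10000 ft = 15 − 2 × (10000/1000) = -5°C.
Deviation = OAT − ISA = 13 − (-5) = +18°C.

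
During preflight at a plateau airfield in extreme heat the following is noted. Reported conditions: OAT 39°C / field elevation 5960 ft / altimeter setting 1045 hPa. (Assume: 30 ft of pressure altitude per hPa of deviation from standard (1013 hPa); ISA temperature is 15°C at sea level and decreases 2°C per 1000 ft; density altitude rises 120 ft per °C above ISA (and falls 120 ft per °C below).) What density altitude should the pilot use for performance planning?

9080 ft

Pressure altitude = 5960 + (1013 − 1045) × 30 = 5960 + (-960) = 5000 ft.
ISA temperature at 5000 ft = 15 − 2 × (5000/1000) = 5°C.
ISA deviation = 39 − 5 = +34°C.
Density altitude = 5000 + 120 × (34) = 9080 ft.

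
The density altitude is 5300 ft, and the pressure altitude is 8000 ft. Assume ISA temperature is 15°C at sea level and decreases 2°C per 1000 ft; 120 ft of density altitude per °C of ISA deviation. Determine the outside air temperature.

-23.5°C

Density altitude − pressure altitude = 5300 − 8000 = -2700 ft.
At 120 ft/°C that is an ISA deviation of -2700/120 = -22.5°C.
ISA temperature at 8000 ft = 15 − 2 × (8000/1000) = -1°C.
OAT = ISA + deviation = -1 + (-22.5) = -23.5°C.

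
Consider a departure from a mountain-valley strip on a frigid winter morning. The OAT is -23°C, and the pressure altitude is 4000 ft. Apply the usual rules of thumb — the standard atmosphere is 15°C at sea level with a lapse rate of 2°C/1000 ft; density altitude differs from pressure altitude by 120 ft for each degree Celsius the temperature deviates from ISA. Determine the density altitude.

ISA temperature at 4000 ft = 15 − 2 × (4000/1000) = 7°C.
ISA deviation = -23 − 7 = -30°C.
Density altitude = 4000 + 120 × (-30) = 4000 + (-3600) = 400 ft.

400 ft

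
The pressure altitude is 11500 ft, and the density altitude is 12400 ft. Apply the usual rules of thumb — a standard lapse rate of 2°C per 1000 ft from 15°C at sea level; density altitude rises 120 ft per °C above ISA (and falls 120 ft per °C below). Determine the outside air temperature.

Density altitude − pressure altitude = 12400 − 11500 = +900 ft.
At 120 ft/°C that is an ISA deviation of 900/120 = +7.5°C.
ISA temperature at 11500 ft = 15 − 2 × (11500/1000) = -8°C.
OAT = ISA + deviation = -8 + (+7.5) = -0.5°C.

-0.5°C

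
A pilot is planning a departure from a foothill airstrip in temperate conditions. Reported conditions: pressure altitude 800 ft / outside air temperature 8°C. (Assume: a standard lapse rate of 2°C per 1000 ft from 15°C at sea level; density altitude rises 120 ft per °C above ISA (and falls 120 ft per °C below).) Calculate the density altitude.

152 ft

ISA temperature at 800 ft = 15 − 2 × (800/1000) = 13.4°C.
ISA deviation = 8 − 13.4 = -5.4°C.
Density altitude = 800 + 120 × (-5.4) = 800 + (-648) = 152 ft.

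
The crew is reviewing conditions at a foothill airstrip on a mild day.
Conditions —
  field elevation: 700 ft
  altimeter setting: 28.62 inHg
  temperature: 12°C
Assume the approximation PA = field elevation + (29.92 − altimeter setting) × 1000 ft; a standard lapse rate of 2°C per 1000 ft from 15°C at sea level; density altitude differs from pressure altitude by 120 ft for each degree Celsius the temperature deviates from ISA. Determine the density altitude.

Pressure altitude = 700 + (29.92 − 28.62) × 1000 = 700 + (+1300) = 2000 ft.
ISA temperature at 2000 ft = 15 − 2 × (2000/1000) = 11°C.
ISA deviation = 12 − 11 = +1°C.
Density altitude = 2000 + 120 × (1) = 2120 ft.

2120 ft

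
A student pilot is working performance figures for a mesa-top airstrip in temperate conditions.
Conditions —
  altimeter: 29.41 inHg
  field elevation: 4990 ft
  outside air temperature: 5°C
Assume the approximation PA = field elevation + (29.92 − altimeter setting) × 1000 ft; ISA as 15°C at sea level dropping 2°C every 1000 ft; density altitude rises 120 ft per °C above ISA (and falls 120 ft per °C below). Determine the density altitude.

5620 ft

Pressure altitude = 4990 + (29.92 − 29.41) × 1000 = 4990 + (+510) = 5500 ft.
ISA temperature at 5500 ft = 15 − 2 × (5500/1000) = 4°C.
ISA deviation = 5 − 4 = +1°C.
Density altitude = 5500 + 120 × (1) = 5620 ft.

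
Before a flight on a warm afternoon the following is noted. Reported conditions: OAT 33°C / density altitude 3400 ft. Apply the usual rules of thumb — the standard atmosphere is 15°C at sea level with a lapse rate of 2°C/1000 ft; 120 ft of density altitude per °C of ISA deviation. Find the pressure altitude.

DA = PA + 120 × (OAT − (15 − 2·PA/1000)) = PA + 120·OAT − 1800 + 0.24·PA = 1.24·PA + 120·OAT − 1800.
So 1.24·PA = 3400 − 120 × 33 + 1800 = 1240.
PA = 1240 / 1.24 = 1000 ft.

1000 ft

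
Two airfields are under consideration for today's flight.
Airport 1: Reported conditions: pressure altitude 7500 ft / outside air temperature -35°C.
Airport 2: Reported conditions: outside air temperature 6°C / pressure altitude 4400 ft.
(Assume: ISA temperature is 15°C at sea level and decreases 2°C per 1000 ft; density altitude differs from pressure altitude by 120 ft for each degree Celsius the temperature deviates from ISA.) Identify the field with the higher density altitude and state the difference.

Airport 1: ISA temp = 0°C, deviation -35°C, DA = 7500 + 120 × (-35) = 3300 ft.
Airport 2: ISA temp = 6.2°C, deviation -0.2°C, DA = 4400 + 120 × (-0.2) = 4376 ft.
Airport 2 is higher by 4376 − 3300 = 1076 ft.

Airport 2 by 1076 ft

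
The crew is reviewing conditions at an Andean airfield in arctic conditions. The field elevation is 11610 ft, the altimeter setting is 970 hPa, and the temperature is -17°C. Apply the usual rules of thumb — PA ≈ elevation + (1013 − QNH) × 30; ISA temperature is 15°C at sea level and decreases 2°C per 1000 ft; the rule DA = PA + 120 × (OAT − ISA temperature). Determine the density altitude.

Pressure altitude = 11610 + (1013 − 970) × 30 = 11610 + (+1290) = 12900 ft.
ISA temperature at 12900 ft = 15 − 2 × (12900/1000) = -10.8°C.
ISA deviation = -17 − (-10.8) = -6.2°C.
Density altitude = 12900 + 120 × (-6.2) = 12156 ft.

12156 ft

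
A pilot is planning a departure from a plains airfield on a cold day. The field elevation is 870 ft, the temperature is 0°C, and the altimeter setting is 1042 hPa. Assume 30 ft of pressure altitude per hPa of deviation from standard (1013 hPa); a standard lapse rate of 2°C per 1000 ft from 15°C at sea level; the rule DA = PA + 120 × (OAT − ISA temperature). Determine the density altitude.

-1800 ft

Pressure altitude = 870 + (1013 − 1042) × 30 = 870 + (-870) = 0 ft.
ISA temperature at 0 ft = 15 − 2 × (0/1000) = 15°C.
ISA deviation = 0 − 15 = -15°C.
Density altitude = 0 + 120 × (-15) = -1800 ft.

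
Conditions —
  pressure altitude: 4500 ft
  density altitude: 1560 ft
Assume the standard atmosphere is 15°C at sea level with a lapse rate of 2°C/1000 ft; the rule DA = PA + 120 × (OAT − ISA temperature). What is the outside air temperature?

-18.5°C

Density altitude − pressure altitude = 1560 − 4500 = -2940 ft.
At 120 ft/°C that is an ISA deviation of -2940/120 = -24.5°C.
ISA temperature at 4500 ft = 15 − 2 × (4500/1000) = 6°C.
OAT = ISA + deviation = 6 + (-24.5) = -18.5°C.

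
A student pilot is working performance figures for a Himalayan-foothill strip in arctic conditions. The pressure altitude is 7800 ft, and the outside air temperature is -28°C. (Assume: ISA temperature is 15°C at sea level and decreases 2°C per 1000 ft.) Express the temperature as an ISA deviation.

ISA-27.4°C

ISA temperature at 7800 ft = 15 − 2 × (7800/1000) = -0.6°C.
Deviation = OAT − ISA = -28 − (-0.6) = -27.4°C.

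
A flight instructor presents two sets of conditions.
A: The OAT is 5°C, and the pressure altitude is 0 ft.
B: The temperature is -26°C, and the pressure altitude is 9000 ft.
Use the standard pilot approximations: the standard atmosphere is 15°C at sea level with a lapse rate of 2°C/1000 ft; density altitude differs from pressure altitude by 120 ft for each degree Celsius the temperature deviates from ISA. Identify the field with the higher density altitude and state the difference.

A: ISA temp = 15°C, deviation -10°C, DA = 0 + 120 × (-10) = -1200 ft.
B: ISA temp = -3°C, deviation -23°C, DA = 9000 + 120 × (-23) = 6240 ft.
B is higher by 6240 − (-1200) = 7440 ft.

B by 7440 ft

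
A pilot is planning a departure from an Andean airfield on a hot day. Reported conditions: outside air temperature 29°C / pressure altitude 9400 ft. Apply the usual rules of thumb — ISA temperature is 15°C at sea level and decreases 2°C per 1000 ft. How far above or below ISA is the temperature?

ISA+32.8°C

ISA temperature at 9400 ft = 15 − 2 × (9400/1000) = -3.8°C.
Deviation = OAT − ISA = 29 − (-3.8) = +32.8°C.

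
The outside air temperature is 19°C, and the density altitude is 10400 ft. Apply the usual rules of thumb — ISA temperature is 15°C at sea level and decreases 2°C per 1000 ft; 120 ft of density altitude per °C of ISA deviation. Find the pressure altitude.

DA = PA + 120 × (OAT − (15 − 2·PA/1000)) = PA + 120·OAT − 1800 + 0.24·PA = 1.24·PA + 120·OAT − 1800.
So 1.24·PA = 10400 − 120 × 19 + 1800 = 9920.
PA = 9920 / 1.24 = 8000 ft.

8000 ft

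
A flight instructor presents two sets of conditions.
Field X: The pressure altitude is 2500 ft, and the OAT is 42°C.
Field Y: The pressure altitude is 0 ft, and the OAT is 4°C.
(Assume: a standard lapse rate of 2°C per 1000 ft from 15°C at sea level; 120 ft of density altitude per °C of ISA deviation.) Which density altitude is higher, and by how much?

Field X by 7660 ft

Field X: ISA temp = 10°C, deviation +32°C, DA = 2500 + 120 × 32 = 6340 ft.
Field Y: ISA temp = 15°C, deviation -11°C, DA = 0 + 120 × (-11) = -1320 ft.
Field X is higher by 6340 − (-1320) = 7660 ft.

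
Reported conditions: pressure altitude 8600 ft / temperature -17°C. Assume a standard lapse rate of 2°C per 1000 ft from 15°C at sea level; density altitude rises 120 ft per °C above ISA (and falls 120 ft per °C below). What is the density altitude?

ISA temperature at 8600 ft = 15 − 2 × (8600/1000) = -2.2°C.
ISA deviation = -17 − (-2.2) = -14.8°C.
Density altitude = 8600 + 120 × (-14.8) = 8600 + (-1776) = 6824 ft.

6824 ft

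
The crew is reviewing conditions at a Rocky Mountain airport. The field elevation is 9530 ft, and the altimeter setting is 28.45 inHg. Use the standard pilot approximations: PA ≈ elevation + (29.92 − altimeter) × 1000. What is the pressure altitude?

11000 ft

Pressure correction = (29.92 − 28.45) × 1000 = +1470 ft.
Pressure altitude = 9530 + (+1470) = 11000 ft.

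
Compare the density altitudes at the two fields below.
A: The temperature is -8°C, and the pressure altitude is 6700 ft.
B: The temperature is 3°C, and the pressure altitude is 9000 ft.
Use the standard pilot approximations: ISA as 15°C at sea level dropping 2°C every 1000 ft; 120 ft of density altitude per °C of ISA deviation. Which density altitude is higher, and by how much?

A: ISA temp = 1.6°C, deviation -9.6°C, DA = 6700 + 120 × (-9.6) = 5548 ft.
B: ISA temp = -3°C, deviation +6°C, DA = 9000 + 120 × 6 = 9720 ft.
B is higher by 9720 − 5548 = 4172 ft.

B by 4172 ft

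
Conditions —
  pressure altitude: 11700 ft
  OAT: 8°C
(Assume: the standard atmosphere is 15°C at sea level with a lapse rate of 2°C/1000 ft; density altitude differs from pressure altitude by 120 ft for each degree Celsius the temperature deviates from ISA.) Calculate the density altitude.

ISA temperature at 11700 ft = 15 − 2 × (11700/1000) = -8.4°C.
ISA deviation = 8 − (-8.4) = +16.4°C.
Density altitude = 11700 + 120 × (16.4) = 11700 + (+1968) = 13668 ft.

13668 ft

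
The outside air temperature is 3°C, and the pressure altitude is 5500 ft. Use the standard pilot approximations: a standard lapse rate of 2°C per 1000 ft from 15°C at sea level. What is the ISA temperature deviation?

ISA-1°C

ISA temperature at 5500 ft = 15 − 2 × (5500/1000) = 4°C.
Deviation = OAT − ISA = 3 − 4 = -1°C.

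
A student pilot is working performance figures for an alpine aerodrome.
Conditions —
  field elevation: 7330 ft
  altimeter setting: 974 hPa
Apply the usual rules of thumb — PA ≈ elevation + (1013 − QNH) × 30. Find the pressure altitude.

8500 ft

Pressure correction = (1013 − 974) × 30 = +1170 ft.
Pressure altitude = 7330 + (+1170) = 8500 ft.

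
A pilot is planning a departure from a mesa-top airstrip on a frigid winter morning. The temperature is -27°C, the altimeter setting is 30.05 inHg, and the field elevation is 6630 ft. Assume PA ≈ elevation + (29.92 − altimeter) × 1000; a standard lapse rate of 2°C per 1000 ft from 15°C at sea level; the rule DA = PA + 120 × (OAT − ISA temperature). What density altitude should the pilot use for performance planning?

Pressure altitude = 6630 + (29.92 − 30.05) × 1000 = 6630 + (-130) = 6500 ft.
ISA temperature at 6500 ft = 15 − 2 × (6500/1000) = 2°C.
ISA deviation = -27 − 2 = -29°C.
Density altitude = 6500 + 120 × (-29) = 3020 ft.

3020 ft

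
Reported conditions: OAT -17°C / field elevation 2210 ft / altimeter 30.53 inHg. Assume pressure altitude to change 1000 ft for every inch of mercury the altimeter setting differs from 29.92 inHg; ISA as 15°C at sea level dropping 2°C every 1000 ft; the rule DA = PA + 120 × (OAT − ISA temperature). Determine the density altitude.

-1856 ft

Pressure altitude = 2210 + (29.92 − 30.53) × 1000 = 2210 + (-610) = 1600 ft.
ISA temperature at 1600 ft = 15 − 2 × (1600/1000) = 11.8°C.
ISA deviation = -17 − 11.8 = -28.8°C.
Density altitude = 1600 + 120 × (-28.8) = -1856 ft.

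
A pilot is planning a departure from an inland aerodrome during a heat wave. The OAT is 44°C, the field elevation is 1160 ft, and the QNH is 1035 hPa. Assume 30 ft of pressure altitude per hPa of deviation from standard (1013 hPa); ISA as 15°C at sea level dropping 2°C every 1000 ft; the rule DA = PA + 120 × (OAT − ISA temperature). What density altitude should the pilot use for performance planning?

4100 ft

Pressure altitude = 1160 + (1013 − 1035) × 30 = 1160 + (-660) = 500 ft.
ISA temperature at 500 ft = 15 − 2 × (500/1000) = 14°C.
ISA deviation = 44 − 14 = +30°C.
Density altitude = 500 + 120 × (30) = 4100 ft.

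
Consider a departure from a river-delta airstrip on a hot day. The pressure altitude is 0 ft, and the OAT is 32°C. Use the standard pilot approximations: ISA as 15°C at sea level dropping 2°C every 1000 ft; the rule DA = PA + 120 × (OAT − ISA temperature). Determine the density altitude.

2040 ft

ISA temperature at 0 ft = 15 − 2 × (0/1000) = 15°C.
ISA deviation = 32 − 15 = +17°C.
Density altitude = 0 + 120 × (17) = 0 + (+2040) = 2040 ft.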